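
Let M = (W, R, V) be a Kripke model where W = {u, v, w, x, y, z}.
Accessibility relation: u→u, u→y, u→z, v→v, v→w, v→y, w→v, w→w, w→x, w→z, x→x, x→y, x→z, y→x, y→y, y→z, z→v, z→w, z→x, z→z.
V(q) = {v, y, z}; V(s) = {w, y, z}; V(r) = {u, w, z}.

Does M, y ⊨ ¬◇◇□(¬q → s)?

At y: ◇◇□(¬q → s) is true, so ¬◇◇□(¬q → s) is false.
  At y: ◇◇□(¬q → s) requires ◇□(¬q → s) at some successor in {x, y, z}.
    ◇□(¬q → s) holds at z, so ◇◇□(¬q → s) is true at y.
      At z: ◇□(¬q → s) requires □(¬q → s) at some successor in {v, w, x, z}.
        □(¬q → s) holds at v, so ◇□(¬q → s) is true at z.

No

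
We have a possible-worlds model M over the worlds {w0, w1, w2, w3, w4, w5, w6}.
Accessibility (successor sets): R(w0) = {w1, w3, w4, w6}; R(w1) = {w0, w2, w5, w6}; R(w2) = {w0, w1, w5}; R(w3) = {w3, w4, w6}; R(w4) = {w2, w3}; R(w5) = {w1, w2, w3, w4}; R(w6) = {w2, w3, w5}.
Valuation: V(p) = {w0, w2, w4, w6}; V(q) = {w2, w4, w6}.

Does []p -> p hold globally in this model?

Let φ = []p -> p. Evaluate φ at each world:
  w0 (successors {w1, w3, w4, w6}): φ is true.
  w1 (successors {w0, w2, w5, w6}): φ is true.
  w2 (successors {w0, w1, w5}): φ is true.
  w3 (successors {w3, w4, w6}): φ is true.
  w4 (successors {w2, w3}): φ is true.
  w5 (successors {w1, w2, w3, w4}): φ is true.
  w6 (successors {w2, w3, w5}): φ is true.
For instance, at w5:
  At w5: []p is false, p is false, so []p -> p is true.
    At w5: []p requires p at every successor {w1, w2, w3, w4}.
      p fails at w1, so []p is false at w5.

Yes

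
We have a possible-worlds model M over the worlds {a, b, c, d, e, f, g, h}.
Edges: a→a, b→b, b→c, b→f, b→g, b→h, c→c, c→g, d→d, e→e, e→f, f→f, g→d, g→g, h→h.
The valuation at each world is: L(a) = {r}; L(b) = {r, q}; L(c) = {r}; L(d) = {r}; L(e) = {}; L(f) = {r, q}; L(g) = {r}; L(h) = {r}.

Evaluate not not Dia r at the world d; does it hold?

Recall that Dia ψ holds at a world iff ψ holds at some accessible world.
At d: not Dia r is false, so not not Dia r is true.
  At d: Dia r is true, so not Dia r is false.
    At d: Dia r requires r at some successor in {d}.
      r holds at d, so Dia r is true at d.

Yes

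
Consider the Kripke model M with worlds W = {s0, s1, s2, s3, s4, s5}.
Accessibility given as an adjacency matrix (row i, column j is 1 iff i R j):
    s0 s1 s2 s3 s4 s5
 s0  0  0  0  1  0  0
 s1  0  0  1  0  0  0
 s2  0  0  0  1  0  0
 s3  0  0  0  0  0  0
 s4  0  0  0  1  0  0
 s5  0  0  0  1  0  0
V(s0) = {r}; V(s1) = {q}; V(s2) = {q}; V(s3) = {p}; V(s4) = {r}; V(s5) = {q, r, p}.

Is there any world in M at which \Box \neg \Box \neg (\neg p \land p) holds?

Yes

Let φ = \Box \neg \Box \neg (\neg p \land p). Evaluate φ at each world:
  s0 (successors {s3}): φ is false.
  s1 (successors {s2}): φ is false.
  s2 (successors {s3}): φ is false.
  s3 (successors ∅): φ is true.
  s4 (successors {s3}): φ is false.
  s5 (successors {s3}): φ is false.
Detail at s3 (witness):
  At s3: no accessible worlds, so \Box \neg \Box \neg (\neg p \land p) holds vacuously.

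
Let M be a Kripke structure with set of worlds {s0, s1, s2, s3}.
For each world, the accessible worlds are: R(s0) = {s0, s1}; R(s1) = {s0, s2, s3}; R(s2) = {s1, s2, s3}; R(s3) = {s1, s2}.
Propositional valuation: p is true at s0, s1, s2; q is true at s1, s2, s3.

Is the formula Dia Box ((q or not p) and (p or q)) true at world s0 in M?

No

At s0: Dia Box ((q or not p) and (p or q)) requires Box ((q or not p) and (p or q)) at some successor in {s0, s1}.
  At s0: Box ((q or not p) and (p or q)) is false.
  At s1: Box ((q or not p) and (p or q)) is false.
So Dia Box ((q or not p) and (p or q)) is false at s0.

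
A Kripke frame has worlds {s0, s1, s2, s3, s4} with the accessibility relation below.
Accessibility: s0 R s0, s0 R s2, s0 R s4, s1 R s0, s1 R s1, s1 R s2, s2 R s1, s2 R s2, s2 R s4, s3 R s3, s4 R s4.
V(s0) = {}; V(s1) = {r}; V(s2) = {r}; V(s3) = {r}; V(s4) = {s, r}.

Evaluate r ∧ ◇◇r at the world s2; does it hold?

At s2: r is true, ◇◇r is true, so r ∧ ◇◇r is true.
  At s2: ◇◇r requires ◇r at some successor in {s1, s2, s4}.
    ◇r holds at s1, so ◇◇r is true at s2.
      At s1: ◇r requires r at some successor in {s0, s1, s2}.
        r holds at s1, so ◇r is true at s1.

Yes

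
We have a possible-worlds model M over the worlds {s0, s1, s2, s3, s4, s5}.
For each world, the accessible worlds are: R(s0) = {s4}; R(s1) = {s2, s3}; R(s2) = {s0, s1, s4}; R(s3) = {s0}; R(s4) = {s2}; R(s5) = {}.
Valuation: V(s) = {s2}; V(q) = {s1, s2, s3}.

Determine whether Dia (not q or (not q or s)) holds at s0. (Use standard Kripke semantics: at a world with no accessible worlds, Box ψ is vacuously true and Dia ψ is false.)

Yes

At s0: Dia (not q or (not q or s)) requires not q or (not q or s) at some successor in {s4}.
  not q or (not q or s) holds at s4, so Dia (not q or (not q or s)) is true at s0.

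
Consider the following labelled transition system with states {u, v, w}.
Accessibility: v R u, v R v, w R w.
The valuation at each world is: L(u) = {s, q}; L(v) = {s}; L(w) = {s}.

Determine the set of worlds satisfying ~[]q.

Let φ = ~[]q. Evaluate φ at each world:
  u (successors ∅): φ is false.
  v (successors {u, v}): φ is true.
  w (successors {w}): φ is true.
For instance, at w:
  At w: []q is false, so ~[]q is true.
    At w: []q requires q at every successor {w}.
      q fails at w, so []q is false at w.
Satisfying worlds: {v, w}

v, w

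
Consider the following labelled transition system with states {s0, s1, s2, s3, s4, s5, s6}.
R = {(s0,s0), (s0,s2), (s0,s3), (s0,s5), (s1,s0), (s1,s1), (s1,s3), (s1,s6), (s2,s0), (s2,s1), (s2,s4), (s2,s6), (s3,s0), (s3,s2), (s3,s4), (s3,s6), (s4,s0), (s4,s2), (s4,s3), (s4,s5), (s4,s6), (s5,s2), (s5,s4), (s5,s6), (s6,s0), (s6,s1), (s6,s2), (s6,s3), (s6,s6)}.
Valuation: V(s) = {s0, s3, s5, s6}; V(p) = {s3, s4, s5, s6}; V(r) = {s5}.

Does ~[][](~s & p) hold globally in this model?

Yes

Let φ = ~[][](~s & p). Evaluate φ at each world:
  s0 (successors {s0, s2, s3, s5}): φ is true.
  s1 (successors {s0, s1, s3, s6}): φ is true.
  s2 (successors {s0, s1, s4, s6}): φ is true.
  s3 (successors {s0, s2, s4, s6}): φ is true.
  s4 (successors {s0, s2, s3, s5, s6}): φ is true.
  s5 (successors {s2, s4, s6}): φ is true.
  s6 (successors {s0, s1, s2, s3, s6}): φ is true.
For instance, at s6:
  At s6: [][](~s & p) is false, so ~[][](~s & p) is true.
    At s6: [][](~s & p) requires [](~s & p) at every successor {s0, s1, s2, s3, s6}.
      [](~s & p) fails at s0, so [][](~s & p) is false at s6.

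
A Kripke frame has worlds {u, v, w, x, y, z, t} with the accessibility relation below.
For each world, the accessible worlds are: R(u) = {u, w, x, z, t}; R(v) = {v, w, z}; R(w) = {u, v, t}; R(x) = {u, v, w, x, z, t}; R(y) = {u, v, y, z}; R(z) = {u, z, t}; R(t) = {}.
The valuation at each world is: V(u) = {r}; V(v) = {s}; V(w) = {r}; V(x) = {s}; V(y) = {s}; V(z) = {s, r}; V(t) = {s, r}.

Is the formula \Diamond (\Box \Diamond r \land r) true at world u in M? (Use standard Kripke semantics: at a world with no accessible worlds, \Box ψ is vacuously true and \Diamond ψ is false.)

At u: \Diamond (\Box \Diamond r \land r) requires \Box \Diamond r \land r at some successor in {u, w, x, z, t}.
  \Box \Diamond r \land r holds at t, so \Diamond (\Box \Diamond r \land r) is true at u.
    At t: \Box \Diamond r is true, r is true, so \Box \Diamond r \land r is true.
      At t: no accessible worlds, so \Box \Diamond r holds vacuously.

Yes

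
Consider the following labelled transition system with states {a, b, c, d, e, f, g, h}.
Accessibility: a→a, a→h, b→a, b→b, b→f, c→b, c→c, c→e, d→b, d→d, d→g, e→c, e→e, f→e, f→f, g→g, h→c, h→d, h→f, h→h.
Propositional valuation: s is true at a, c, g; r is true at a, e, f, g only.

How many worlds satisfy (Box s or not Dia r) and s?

1

Let φ = (Box s or not Dia r) and s. Evaluate φ at each world:
  a (successors {a, h}): φ is false.
  b (successors {a, b, f}): φ is false.
  c (successors {b, c, e}): φ is false.
  d (successors {b, d, g}): φ is false.
  e (successors {c, e}): φ is false.
  f (successors {e, f}): φ is false.
  g (successors {g}): φ is true.
  h (successors {c, d, f, h}): φ is false.
For instance, at d:
  At d: Box s or not Dia r is false, s is false, so (Box s or not Dia r) and s is false.
    At d: Box s is false, not Dia r is false, so Box s or not Dia r is false.
      At d: Box s requires s at every successor {b, d, g}.
        s fails at b, so Box s is false at d.
      At d: Dia r is true, so not Dia r is false.
Satisfying worlds: {g}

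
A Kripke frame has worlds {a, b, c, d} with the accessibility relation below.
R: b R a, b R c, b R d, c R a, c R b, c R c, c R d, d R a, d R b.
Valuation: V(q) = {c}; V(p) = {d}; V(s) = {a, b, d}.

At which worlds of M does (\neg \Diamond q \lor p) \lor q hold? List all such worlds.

Let φ = (\neg \Diamond q \lor p) \lor q. Evaluate φ at each world:
  a (successors ∅): φ is true.
  b (successors {a, c, d}): φ is false.
  c (successors {a, b, c, d}): φ is true.
  d (successors {a, b}): φ is true.
For instance, at d:
  At d: \neg \Diamond q \lor p is true, q is false, so (\neg \Diamond q \lor p) \lor q is true.
    At d: \neg \Diamond q is true, p is true, so \neg \Diamond q \lor p is true.
      At d: \Diamond q is false, so \neg \Diamond q is true.
Satisfying worlds: {a, c, d}

a, c, d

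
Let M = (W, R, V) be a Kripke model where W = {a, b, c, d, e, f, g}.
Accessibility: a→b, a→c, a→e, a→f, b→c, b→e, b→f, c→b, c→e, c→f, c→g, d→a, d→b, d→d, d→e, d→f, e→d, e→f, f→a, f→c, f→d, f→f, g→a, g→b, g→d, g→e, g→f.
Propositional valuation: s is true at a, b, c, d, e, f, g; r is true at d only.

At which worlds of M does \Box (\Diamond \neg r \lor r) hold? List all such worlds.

Let φ = \Box (\Diamond \neg r \lor r). Evaluate φ at each world:
  a (successors {b, c, e, f}): φ is true.
  b (successors {c, e, f}): φ is true.
  c (successors {b, e, f, g}): φ is true.
  d (successors {a, b, d, e, f}): φ is true.
  e (successors {d, f}): φ is true.
  f (successors {a, c, d, f}): φ is true.
  g (successors {a, b, d, e, f}): φ is true.
For instance, at a:
  At a: \Box (\Diamond \neg r \lor r) requires \Diamond \neg r \lor r at every successor {b, c, e, f}.
    At b: \Diamond \neg r \lor r is true.
    At c: \Diamond \neg r \lor r is true.
    At e: \Diamond \neg r \lor r is true.
    At f: \Diamond \neg r \lor r is true.
  So \Box (\Diamond \neg r \lor r) is true at a.
Satisfying worlds: {a, b, c, d, e, f, g}

a, b, c, d, e, f, g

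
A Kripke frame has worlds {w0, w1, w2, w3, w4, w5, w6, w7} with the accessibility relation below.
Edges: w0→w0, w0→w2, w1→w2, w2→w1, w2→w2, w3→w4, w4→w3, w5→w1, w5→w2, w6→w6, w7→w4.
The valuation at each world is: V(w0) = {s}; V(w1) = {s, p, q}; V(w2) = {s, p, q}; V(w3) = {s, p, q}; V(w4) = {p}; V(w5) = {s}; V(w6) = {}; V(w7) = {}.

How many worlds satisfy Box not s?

Let φ = Box not s. Evaluate φ at each world:
  w0 (successors {w0, w2}): φ is false.
  w1 (successors {w2}): φ is false.
  w2 (successors {w1, w2}): φ is false.
  w3 (successors {w4}): φ is true.
  w4 (successors {w3}): φ is false.
  w5 (successors {w1, w2}): φ is false.
  w6 (successors {w6}): φ is true.
  w7 (successors {w4}): φ is true.
For instance, at w6:
  At w6: Box not s requires not s at every successor {w6}.
    At w6: not s is true.
  So Box not s is true at w6.
Satisfying worlds: {w3, w6, w7}

3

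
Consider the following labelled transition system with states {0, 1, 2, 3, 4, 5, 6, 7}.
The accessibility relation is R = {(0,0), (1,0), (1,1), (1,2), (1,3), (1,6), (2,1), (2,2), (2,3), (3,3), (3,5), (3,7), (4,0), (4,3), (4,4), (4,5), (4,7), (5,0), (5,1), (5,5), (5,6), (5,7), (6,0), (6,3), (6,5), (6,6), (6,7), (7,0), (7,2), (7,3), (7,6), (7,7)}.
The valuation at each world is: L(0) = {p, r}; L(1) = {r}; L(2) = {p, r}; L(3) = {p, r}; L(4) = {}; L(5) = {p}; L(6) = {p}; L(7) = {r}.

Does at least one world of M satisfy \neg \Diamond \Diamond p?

Let φ = \neg \Diamond \Diamond p. Evaluate φ at each world:
  0 (successors {0}): φ is false.
  1 (successors {0, 1, 2, 3, 6}): φ is false.
  2 (successors {1, 2, 3}): φ is false.
  3 (successors {3, 5, 7}): φ is false.
  4 (successors {0, 3, 4, 5, 7}): φ is false.
  5 (successors {0, 1, 5, 6, 7}): φ is false.
  6 (successors {0, 3, 5, 6, 7}): φ is false.
  7 (successors {0, 2, 3, 6, 7}): φ is false.
For instance, at 2:
  At 2: \Diamond \Diamond p is true, so \neg \Diamond \Diamond p is false.
    At 2: \Diamond \Diamond p requires \Diamond p at some successor in {1, 2, 3}.
      \Diamond p holds at 1, so \Diamond \Diamond p is true at 2.

No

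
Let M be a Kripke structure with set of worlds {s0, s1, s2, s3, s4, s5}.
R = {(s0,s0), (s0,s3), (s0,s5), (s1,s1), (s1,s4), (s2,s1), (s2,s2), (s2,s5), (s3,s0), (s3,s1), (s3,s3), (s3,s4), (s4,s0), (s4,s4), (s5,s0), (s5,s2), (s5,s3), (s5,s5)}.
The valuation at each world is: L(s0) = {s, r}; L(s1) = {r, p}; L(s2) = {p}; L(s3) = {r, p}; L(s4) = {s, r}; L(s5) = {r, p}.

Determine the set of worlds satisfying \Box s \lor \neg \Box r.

s2, s4, s5

Let φ = \Box s \lor \neg \Box r. Evaluate φ at each world:
  s0 (successors {s0, s3, s5}): φ is false.
  s1 (successors {s1, s4}): φ is false.
  s2 (successors {s1, s2, s5}): φ is true.
  s3 (successors {s0, s1, s3, s4}): φ is false.
  s4 (successors {s0, s4}): φ is true.
  s5 (successors {s0, s2, s3, s5}): φ is true.
For instance, at s3:
  At s3: \Box s is false, \neg \Box r is false, so \Box s \lor \neg \Box r is false.
    At s3: \Box s requires s at every successor {s0, s1, s3, s4}.
      s fails at s1, so \Box s is false at s3.
    At s3: \Box r is true, so \neg \Box r is false.
      At s3: \Box r requires r at every successor {s0, s1, s3, s4}.
        At s0: r is true.
        At s1: r is true.
        At s3: r is true.
        At s4: r is true.
      So \Box r is true at s3.
Satisfying worlds: {s2, s4, s5}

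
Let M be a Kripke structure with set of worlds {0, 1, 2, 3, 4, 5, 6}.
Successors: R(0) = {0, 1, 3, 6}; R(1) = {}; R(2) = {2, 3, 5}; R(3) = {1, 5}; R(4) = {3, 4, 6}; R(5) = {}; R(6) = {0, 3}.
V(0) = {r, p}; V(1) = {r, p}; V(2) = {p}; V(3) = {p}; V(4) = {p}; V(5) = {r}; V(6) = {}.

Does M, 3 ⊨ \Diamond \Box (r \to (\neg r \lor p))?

Yes

At 3: \Diamond \Box (r \to (\neg r \lor p)) requires \Box (r \to (\neg r \lor p)) at some successor in {1, 5}.
  \Box (r \to (\neg r \lor p)) holds at 1, so \Diamond \Box (r \to (\neg r \lor p)) is true at 3.
    At 1: no accessible worlds, so \Box (r \to (\neg r \lor p)) holds vacuously.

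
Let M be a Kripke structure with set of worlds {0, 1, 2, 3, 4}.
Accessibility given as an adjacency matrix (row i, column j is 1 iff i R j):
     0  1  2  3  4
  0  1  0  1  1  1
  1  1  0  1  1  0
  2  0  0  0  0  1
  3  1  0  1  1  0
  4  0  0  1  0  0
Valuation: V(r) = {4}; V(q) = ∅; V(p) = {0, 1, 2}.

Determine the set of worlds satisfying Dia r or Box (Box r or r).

0, 2, 4

Let φ = Dia r or Box (Box r or r). Evaluate φ at each world:
  0 (successors {0, 2, 3, 4}): φ is true.
  1 (successors {0, 2, 3}): φ is false.
  2 (successors {4}): φ is true.
  3 (successors {0, 2, 3}): φ is false.
  4 (successors {2}): φ is true.
For instance, at 2:
  At 2: Dia r is true, Box (Box r or r) is true, so Dia r or Box (Box r or r) is true.
    At 2: Dia r requires r at some successor in {4}.
      r holds at 4, so Dia r is true at 2.
    At 2: Box (Box r or r) requires Box r or r at every successor {4}.
      At 4: Box r or r is true.
    So Box (Box r or r) is true at 2.
Satisfying worlds: {0, 2, 4}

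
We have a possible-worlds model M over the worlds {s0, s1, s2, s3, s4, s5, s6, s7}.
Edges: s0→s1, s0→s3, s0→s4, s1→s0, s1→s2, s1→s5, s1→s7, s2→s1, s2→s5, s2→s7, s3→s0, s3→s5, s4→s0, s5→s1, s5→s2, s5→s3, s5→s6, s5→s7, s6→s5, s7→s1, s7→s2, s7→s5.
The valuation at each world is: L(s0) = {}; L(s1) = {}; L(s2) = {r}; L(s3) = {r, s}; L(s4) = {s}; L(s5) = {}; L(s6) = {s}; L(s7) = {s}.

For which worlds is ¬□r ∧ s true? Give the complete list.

s3, s4, s6, s7

Let φ = ¬□r ∧ s. Evaluate φ at each world:
  s0 (successors {s1, s3, s4}): φ is false.
  s1 (successors {s0, s2, s5, s7}): φ is false.
  s2 (successors {s1, s5, s7}): φ is false.
  s3 (successors {s0, s5}): φ is true.
  s4 (successors {s0}): φ is true.
  s5 (successors {s1, s2, s3, s6, s7}): φ is false.
  s6 (successors {s5}): φ is true.
  s7 (successors {s1, s2, s5}): φ is true.
For instance, at s2:
  At s2: ¬□r is true, s is false, so ¬□r ∧ s is false.
    At s2: □r is false, so ¬□r is true.
      At s2: □r requires r at every successor {s1, s5, s7}.
        r fails at s1, so □r is false at s2.
Satisfying worlds: {s3, s4, s6, s7}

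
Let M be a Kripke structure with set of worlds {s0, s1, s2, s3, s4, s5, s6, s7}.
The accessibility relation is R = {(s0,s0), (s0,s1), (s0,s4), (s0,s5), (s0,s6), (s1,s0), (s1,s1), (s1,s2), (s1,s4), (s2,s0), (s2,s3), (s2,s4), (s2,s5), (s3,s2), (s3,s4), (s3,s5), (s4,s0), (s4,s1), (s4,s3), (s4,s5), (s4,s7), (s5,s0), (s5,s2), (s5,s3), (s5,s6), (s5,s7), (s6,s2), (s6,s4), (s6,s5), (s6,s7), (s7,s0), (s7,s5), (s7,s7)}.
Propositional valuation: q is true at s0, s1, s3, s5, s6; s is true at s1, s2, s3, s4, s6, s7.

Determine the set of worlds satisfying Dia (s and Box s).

Let φ = Dia (s and Box s). Evaluate φ at each world:
  s0 (successors {s0, s1, s4, s5, s6}): φ is false.
  s1 (successors {s0, s1, s2, s4}): φ is false.
  s2 (successors {s0, s3, s4, s5}): φ is false.
  s3 (successors {s2, s4, s5}): φ is false.
  s4 (successors {s0, s1, s3, s5, s7}): φ is false.
  s5 (successors {s0, s2, s3, s6, s7}): φ is false.
  s6 (successors {s2, s4, s5, s7}): φ is false.
  s7 (successors {s0, s5, s7}): φ is false.
For instance, at s0:
  At s0: Dia (s and Box s) requires s and Box s at some successor in {s0, s1, s4, s5, s6}.
    At s0: s and Box s is false.
    At s1: s and Box s is false.
    At s4: s and Box s is false.
    At s5: s and Box s is false.
    At s6: s and Box s is false.
  So Dia (s and Box s) is false at s0.
Satisfying worlds: none.

none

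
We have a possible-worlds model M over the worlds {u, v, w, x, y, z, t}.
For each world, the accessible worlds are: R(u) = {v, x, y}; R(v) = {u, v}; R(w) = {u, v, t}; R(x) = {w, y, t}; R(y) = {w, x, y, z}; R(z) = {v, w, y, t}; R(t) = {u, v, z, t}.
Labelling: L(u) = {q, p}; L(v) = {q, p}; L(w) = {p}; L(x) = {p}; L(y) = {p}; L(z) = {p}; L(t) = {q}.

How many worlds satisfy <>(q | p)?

Recall that <>ψ holds at a world iff ψ holds at some accessible world.
Let φ = <>(q | p). Evaluate φ at each world:
  u (successors {v, x, y}): φ is true.
  v (successors {u, v}): φ is true.
  w (successors {u, v, t}): φ is true.
  x (successors {w, y, t}): φ is true.
  y (successors {w, x, y, z}): φ is true.
  z (successors {v, w, y, t}): φ is true.
  t (successors {u, v, z, t}): φ is true.
For instance, at w:
  At w: <>(q | p) requires q | p at some successor in {u, v, t}.
    q | p holds at u, so <>(q | p) is true at w.
Satisfying worlds: {u, v, w, x, y, z, t}

7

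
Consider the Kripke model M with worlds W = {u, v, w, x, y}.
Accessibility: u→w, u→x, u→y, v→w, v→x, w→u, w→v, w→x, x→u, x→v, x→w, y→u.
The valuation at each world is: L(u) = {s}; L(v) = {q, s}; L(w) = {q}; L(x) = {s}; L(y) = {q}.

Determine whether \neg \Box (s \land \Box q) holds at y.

At y: \Box (s \land \Box q) is false, so \neg \Box (s \land \Box q) is true.
  At y: \Box (s \land \Box q) requires s \land \Box q at every successor {u}.
    s \land \Box q fails at u, so \Box (s \land \Box q) is false at y.
      At u: s is true, \Box q is false, so s \land \Box q is false.

Yes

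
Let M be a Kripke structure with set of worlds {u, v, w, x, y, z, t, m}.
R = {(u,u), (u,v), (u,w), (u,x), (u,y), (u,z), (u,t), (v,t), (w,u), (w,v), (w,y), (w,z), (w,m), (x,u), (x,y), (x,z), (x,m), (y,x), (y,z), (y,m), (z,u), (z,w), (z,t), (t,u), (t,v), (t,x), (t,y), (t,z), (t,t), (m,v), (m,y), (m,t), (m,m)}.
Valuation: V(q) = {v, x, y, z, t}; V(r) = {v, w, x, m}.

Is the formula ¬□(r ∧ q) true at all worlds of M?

Recall that □ψ holds at a world iff ψ holds at every accessible world, and ◇ψ holds iff ψ holds at some accessible world.
Let φ = ¬□(r ∧ q). Evaluate φ at each world:
  u (successors {u, v, w, x, y, z, t}): φ is true.
  v (successors {t}): φ is true.
  w (successors {u, v, y, z, m}): φ is true.
  x (successors {u, y, z, m}): φ is true.
  y (successors {x, z, m}): φ is true.
  z (successors {u, w, t}): φ is true.
  t (successors {u, v, x, y, z, t}): φ is true.
  m (successors {v, y, t, m}): φ is true.
For instance, at y:
  At y: □(r ∧ q) is false, so ¬□(r ∧ q) is true.
    At y: □(r ∧ q) requires r ∧ q at every successor {x, z, m}.
      r ∧ q fails at z, so □(r ∧ q) is false at y.

Yes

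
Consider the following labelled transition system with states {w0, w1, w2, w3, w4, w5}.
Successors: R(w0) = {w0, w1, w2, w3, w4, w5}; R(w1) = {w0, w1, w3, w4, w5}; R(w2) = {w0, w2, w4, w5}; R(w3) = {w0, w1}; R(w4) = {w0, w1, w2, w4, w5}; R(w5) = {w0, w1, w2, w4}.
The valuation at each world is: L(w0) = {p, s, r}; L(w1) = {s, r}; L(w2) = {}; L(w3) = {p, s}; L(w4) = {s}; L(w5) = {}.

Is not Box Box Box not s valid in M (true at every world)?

Yes

Recall that Box ψ holds at a world iff ψ holds at every accessible world, and Dia ψ holds iff ψ holds at some accessible world.
Let φ = not Box Box Box not s. Evaluate φ at each world:
  w0 (successors {w0, w1, w2, w3, w4, w5}): φ is true.
  w1 (successors {w0, w1, w3, w4, w5}): φ is true.
  w2 (successors {w0, w2, w4, w5}): φ is true.
  w3 (successors {w0, w1}): φ is true.
  w4 (successors {w0, w1, w2, w4, w5}): φ is true.
  w5 (successors {w0, w1, w2, w4}): φ is true.
For instance, at w3:
  At w3: Box Box Box not s is false, so not Box Box Box not s is true.
    At w3: Box Box Box not s requires Box Box not s at every successor {w0, w1}.
      Box Box not s fails at w0, so Box Box Box not s is false at w3.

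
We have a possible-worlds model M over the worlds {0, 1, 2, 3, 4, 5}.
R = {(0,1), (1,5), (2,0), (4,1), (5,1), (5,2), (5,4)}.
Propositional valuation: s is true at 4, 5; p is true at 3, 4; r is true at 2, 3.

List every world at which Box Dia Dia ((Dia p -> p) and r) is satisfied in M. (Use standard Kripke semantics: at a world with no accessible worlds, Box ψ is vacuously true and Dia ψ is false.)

Let φ = Box Dia Dia ((Dia p -> p) and r). Evaluate φ at each world:
  0 (successors {1}): φ is true.
  1 (successors {5}): φ is false.
  2 (successors {0}): φ is false.
  3 (successors ∅): φ is true.
  4 (successors {1}): φ is true.
  5 (successors {1, 2, 4}): φ is false.
For instance, at 1:
  At 1: Box Dia Dia ((Dia p -> p) and r) requires Dia Dia ((Dia p -> p) and r) at every successor {5}.
    Dia Dia ((Dia p -> p) and r) fails at 5, so Box Dia Dia ((Dia p -> p) and r) is false at 1.
      At 5: Dia Dia ((Dia p -> p) and r) requires Dia ((Dia p -> p) and r) at some successor in {1, 2, 4}.
        At 1: Dia ((Dia p -> p) and r) is false.
        At 2: Dia ((Dia p -> p) and r) is false.
        At 4: Dia ((Dia p -> p) and r) is false.
      So Dia Dia ((Dia p -> p) and r) is false at 5.
Satisfying worlds: {0, 3, 4}

0, 3, 4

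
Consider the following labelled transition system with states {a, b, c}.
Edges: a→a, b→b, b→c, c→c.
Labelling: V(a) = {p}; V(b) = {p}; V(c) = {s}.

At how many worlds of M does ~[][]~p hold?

Recall that []ψ holds at a world iff ψ holds at every accessible world, and <>ψ holds iff ψ holds at some accessible world.
Let φ = ~[][]~p. Evaluate φ at each world:
  a (successors {a}): φ is true.
  b (successors {b, c}): φ is true.
  c (successors {c}): φ is false.
For instance, at a:
  At a: [][]~p is false, so ~[][]~p is true.
    At a: [][]~p requires []~p at every successor {a}.
      []~p fails at a, so [][]~p is false at a.
Satisfying worlds: {a, b}

2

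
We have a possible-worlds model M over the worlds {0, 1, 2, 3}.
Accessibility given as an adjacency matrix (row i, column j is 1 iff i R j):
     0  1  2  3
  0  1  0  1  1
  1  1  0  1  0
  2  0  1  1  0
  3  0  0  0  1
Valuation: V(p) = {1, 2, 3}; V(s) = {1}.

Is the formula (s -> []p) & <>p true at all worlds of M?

Let φ = (s -> []p) & <>p. Evaluate φ at each world:
  0 (successors {0, 2, 3}): φ is true.
  1 (successors {0, 2}): φ is false.
  2 (successors {1, 2}): φ is true.
  3 (successors {3}): φ is true.
Detail at 1 (counterexample):
  At 1: s -> []p is false, <>p is true, so (s -> []p) & <>p is false.
    At 1: s is true, []p is false, so s -> []p is false.
      At 1: []p requires p at every successor {0, 2}.
        p fails at 0, so []p is false at 1.
    At 1: <>p requires p at some successor in {0, 2}.
      p holds at 2, so <>p is true at 1.

No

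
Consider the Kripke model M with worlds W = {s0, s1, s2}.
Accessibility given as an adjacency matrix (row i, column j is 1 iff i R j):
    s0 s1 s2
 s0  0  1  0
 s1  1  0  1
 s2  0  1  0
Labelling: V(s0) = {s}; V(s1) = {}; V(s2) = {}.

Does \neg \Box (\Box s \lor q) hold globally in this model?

Let φ = \neg \Box (\Box s \lor q). Evaluate φ at each world:
  s0 (successors {s1}): φ is true.
  s1 (successors {s0, s2}): φ is true.
  s2 (successors {s1}): φ is true.
For instance, at s2:
  At s2: \Box (\Box s \lor q) is false, so \neg \Box (\Box s \lor q) is true.
    At s2: \Box (\Box s \lor q) requires \Box s \lor q at every successor {s1}.
      \Box s \lor q fails at s1, so \Box (\Box s \lor q) is false at s2.

Yes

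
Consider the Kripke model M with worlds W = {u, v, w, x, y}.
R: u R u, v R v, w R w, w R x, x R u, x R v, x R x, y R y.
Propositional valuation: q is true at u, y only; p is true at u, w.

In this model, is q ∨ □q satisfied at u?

At u: q is true, □q is true, so q ∨ □q is true.
  At u: □q requires q at every successor {u}.
    At u: q is true.
  So □q is true at u.

Yes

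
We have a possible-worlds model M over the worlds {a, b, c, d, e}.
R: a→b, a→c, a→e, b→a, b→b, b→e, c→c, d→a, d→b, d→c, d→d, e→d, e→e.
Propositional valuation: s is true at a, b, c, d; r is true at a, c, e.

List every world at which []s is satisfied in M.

c, d

Let φ = []s. Evaluate φ at each world:
  a (successors {b, c, e}): φ is false.
  b (successors {a, b, e}): φ is false.
  c (successors {c}): φ is true.
  d (successors {a, b, c, d}): φ is true.
  e (successors {d, e}): φ is false.
For instance, at a:
  At a: []s requires s at every successor {b, c, e}.
    s fails at e, so []s is false at a.
Satisfying worlds: {c, d}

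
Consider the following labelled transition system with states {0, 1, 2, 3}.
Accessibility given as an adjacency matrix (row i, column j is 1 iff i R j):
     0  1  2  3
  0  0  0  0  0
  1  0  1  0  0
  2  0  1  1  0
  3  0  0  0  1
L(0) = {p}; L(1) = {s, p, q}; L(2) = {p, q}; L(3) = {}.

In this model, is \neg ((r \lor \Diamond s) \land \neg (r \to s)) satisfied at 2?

At 2: (r \lor \Diamond s) \land \neg (r \to s) is false, so \neg ((r \lor \Diamond s) \land \neg (r \to s)) is true.
  At 2: r \lor \Diamond s is true, \neg (r \to s) is false, so (r \lor \Diamond s) \land \neg (r \to s) is false.
    At 2: r is false, \Diamond s is true, so r \lor \Diamond s is true.
      At 2: \Diamond s requires s at some successor in {1, 2}.
        s holds at 1, so \Diamond s is true at 2.

Yes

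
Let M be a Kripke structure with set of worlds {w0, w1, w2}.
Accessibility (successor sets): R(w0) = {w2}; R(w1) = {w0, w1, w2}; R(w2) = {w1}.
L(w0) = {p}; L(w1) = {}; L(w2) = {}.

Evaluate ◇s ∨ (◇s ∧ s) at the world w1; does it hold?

No

At w1: ◇s is false, ◇s ∧ s is false, so ◇s ∨ (◇s ∧ s) is false.
  At w1: ◇s requires s at some successor in {w0, w1, w2}.
    At w0: s is false.
    At w1: s is false.
    At w2: s is false.
  So ◇s is false at w1.
  At w1: ◇s is false, s is false, so ◇s ∧ s is false.
    At w1: ◇s requires s at some successor in {w0, w1, w2}.
      At w0: s is false.
      At w1: s is false.
      At w2: s is false.
    So ◇s is false at w1.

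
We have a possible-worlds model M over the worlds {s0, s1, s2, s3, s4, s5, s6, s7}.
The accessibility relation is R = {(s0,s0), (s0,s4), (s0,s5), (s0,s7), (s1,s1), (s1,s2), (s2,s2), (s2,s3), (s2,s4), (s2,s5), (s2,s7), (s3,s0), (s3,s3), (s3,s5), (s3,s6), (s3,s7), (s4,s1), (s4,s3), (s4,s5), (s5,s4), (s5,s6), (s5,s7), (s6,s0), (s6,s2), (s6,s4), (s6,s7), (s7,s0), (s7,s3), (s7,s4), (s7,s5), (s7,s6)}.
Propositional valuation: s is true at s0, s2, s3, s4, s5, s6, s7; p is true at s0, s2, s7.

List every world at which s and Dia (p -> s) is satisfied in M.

s0, s2, s3, s4, s5, s6, s7

Let φ = s and Dia (p -> s). Evaluate φ at each world:
  s0 (successors {s0, s4, s5, s7}): φ is true.
  s1 (successors {s1, s2}): φ is false.
  s2 (successors {s2, s3, s4, s5, s7}): φ is true.
  s3 (successors {s0, s3, s5, s6, s7}): φ is true.
  s4 (successors {s1, s3, s5}): φ is true.
  s5 (successors {s4, s6, s7}): φ is true.
  s6 (successors {s0, s2, s4, s7}): φ is true.
  s7 (successors {s0, s3, s4, s5, s6}): φ is true.
For instance, at s5:
  At s5: s is true, Dia (p -> s) is true, so s and Dia (p -> s) is true.
    At s5: Dia (p -> s) requires p -> s at some successor in {s4, s6, s7}.
      p -> s holds at s4, so Dia (p -> s) is true at s5.
Satisfying worlds: {s0, s2, s3, s4, s5, s6, s7}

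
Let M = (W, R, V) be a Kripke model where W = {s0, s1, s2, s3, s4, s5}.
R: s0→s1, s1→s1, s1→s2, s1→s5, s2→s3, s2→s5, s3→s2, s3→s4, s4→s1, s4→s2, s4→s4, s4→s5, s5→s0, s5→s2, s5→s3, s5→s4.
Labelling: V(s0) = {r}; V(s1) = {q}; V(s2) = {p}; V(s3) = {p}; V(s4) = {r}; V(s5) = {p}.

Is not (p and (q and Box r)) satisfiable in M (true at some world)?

Recall that Box ψ holds at a world iff ψ holds at every accessible world, and Dia ψ holds iff ψ holds at some accessible world.
Let φ = not (p and (q and Box r)). Evaluate φ at each world:
  s0 (successors {s1}): φ is true.
  s1 (successors {s1, s2, s5}): φ is true.
  s2 (successors {s3, s5}): φ is true.
  s3 (successors {s2, s4}): φ is true.
  s4 (successors {s1, s2, s4, s5}): φ is true.
  s5 (successors {s0, s2, s3, s4}): φ is true.
Detail at s0 (witness):
  At s0: p and (q and Box r) is false, so not (p and (q and Box r)) is true.
    At s0: p is false, q and Box r is false, so p and (q and Box r) is false.
      At s0: q is false, Box r is false, so q and Box r is false.

Yes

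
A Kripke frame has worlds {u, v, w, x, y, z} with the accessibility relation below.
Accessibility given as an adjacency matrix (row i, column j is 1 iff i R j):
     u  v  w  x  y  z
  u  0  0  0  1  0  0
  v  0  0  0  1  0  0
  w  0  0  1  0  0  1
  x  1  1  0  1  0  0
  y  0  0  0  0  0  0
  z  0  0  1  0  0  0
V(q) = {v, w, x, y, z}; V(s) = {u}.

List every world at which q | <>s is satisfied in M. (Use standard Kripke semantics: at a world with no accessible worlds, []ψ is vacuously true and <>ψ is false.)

Let φ = q | <>s. Evaluate φ at each world:
  u (successors {x}): φ is false.
  v (successors {x}): φ is true.
  w (successors {w, z}): φ is true.
  x (successors {u, v, x}): φ is true.
  y (successors ∅): φ is true.
  z (successors {w}): φ is true.
For instance, at x:
  At x: q is true, <>s is true, so q | <>s is true.
    At x: <>s requires s at some successor in {u, v, x}.
      s holds at u, so <>s is true at x.
Satisfying worlds: {v, w, x, y, z}

v, w, x, y, z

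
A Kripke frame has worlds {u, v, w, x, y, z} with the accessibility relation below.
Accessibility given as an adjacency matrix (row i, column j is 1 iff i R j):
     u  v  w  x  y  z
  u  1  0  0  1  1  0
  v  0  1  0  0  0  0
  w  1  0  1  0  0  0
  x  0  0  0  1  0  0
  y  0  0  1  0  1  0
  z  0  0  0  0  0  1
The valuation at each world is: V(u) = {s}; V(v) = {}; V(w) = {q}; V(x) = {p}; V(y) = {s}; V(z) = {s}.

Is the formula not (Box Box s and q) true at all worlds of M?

Yes

Recall that Box ψ holds at a world iff ψ holds at every accessible world, and Dia ψ holds iff ψ holds at some accessible world.
Let φ = not (Box Box s and q). Evaluate φ at each world:
  u (successors {u, x, y}): φ is true.
  v (successors {v}): φ is true.
  w (successors {u, w}): φ is true.
  x (successors {x}): φ is true.
  y (successors {w, y}): φ is true.
  z (successors {z}): φ is true.
For instance, at y:
  At y: Box Box s and q is false, so not (Box Box s and q) is true.
    At y: Box Box s is false, q is false, so Box Box s and q is false.
      At y: Box Box s requires Box s at every successor {w, y}.
        Box s fails at w, so Box Box s is false at y.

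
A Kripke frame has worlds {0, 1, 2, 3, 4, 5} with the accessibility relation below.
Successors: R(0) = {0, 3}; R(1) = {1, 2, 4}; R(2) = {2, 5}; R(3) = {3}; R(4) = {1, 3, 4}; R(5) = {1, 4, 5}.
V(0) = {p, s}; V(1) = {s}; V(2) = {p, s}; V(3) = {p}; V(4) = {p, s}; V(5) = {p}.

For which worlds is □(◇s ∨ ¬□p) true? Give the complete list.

Recall that □ψ holds at a world iff ψ holds at every accessible world, and ◇ψ holds iff ψ holds at some accessible world.
Let φ = □(◇s ∨ ¬□p). Evaluate φ at each world:
  0 (successors {0, 3}): φ is false.
  1 (successors {1, 2, 4}): φ is true.
  2 (successors {2, 5}): φ is true.
  3 (successors {3}): φ is false.
  4 (successors {1, 3, 4}): φ is false.
  5 (successors {1, 4, 5}): φ is true.
For instance, at 0:
  At 0: □(◇s ∨ ¬□p) requires ◇s ∨ ¬□p at every successor {0, 3}.
    ◇s ∨ ¬□p fails at 3, so □(◇s ∨ ¬□p) is false at 0.
      At 3: ◇s is false, ¬□p is false, so ◇s ∨ ¬□p is false.
Satisfying worlds: {1, 2, 5}

1, 2, 5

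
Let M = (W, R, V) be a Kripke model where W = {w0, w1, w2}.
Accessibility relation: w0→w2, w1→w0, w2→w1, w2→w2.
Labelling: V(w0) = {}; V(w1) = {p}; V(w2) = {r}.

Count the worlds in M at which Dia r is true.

Let φ = Dia r. Evaluate φ at each world:
  w0 (successors {w2}): φ is true.
  w1 (successors {w0}): φ is false.
  w2 (successors {w1, w2}): φ is true.
For instance, at w0:
  At w0: Dia r requires r at some successor in {w2}.
    r holds at w2, so Dia r is true at w0.
Satisfying worlds: {w0, w2}

2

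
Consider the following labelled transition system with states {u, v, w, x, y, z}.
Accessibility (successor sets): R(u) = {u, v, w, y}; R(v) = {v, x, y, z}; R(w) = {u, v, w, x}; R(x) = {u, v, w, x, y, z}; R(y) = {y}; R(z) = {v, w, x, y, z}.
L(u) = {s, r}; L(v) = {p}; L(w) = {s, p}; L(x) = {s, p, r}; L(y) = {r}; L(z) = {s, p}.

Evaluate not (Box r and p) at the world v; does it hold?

At v: Box r and p is false, so not (Box r and p) is true.
  At v: Box r is false, p is true, so Box r and p is false.
    At v: Box r requires r at every successor {v, x, y, z}.
      r fails at v, so Box r is false at v.

Yes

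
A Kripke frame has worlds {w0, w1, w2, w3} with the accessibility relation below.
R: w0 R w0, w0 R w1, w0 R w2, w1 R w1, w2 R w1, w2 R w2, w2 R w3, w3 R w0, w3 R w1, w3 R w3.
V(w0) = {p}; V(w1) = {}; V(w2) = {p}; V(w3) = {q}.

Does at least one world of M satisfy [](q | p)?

No

Let φ = [](q | p). Evaluate φ at each world:
  w0 (successors {w0, w1, w2}): φ is false.
  w1 (successors {w1}): φ is false.
  w2 (successors {w1, w2, w3}): φ is false.
  w3 (successors {w0, w1, w3}): φ is false.
For instance, at w1:
  At w1: [](q | p) requires q | p at every successor {w1}.
    q | p fails at w1, so [](q | p) is false at w1.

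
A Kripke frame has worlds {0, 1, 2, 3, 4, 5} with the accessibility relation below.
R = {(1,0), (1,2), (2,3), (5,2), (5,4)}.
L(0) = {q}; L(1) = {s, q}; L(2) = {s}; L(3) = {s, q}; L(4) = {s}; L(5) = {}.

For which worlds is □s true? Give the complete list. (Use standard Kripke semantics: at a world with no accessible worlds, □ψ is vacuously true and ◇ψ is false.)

0, 2, 3, 4, 5

Let φ = □s. Evaluate φ at each world:
  0 (successors ∅): φ is true.
  1 (successors {0, 2}): φ is false.
  2 (successors {3}): φ is true.
  3 (successors ∅): φ is true.
  4 (successors ∅): φ is true.
  5 (successors {2, 4}): φ is true.
For instance, at 2:
  At 2: □s requires s at every successor {3}.
    At 3: s is true.
  So □s is true at 2.
Satisfying worlds: {0, 2, 3, 4, 5}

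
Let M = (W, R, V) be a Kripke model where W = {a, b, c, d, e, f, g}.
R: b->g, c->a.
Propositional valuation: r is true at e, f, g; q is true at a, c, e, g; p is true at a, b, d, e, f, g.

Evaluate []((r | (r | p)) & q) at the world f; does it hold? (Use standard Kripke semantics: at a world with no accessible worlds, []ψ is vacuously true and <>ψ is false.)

Recall that []ψ holds at a world iff ψ holds at every accessible world, and <>ψ holds iff ψ holds at some accessible world.
At f: no accessible worlds, so []((r | (r | p)) & q) holds vacuously.

Yes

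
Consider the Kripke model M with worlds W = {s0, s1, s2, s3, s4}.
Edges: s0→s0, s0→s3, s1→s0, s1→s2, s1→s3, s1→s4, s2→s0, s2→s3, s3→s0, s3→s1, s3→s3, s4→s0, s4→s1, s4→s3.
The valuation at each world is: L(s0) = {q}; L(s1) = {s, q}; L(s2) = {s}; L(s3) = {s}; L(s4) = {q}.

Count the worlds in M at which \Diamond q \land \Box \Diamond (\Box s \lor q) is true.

Recall that \Box ψ holds at a world iff ψ holds at every accessible world, and \Diamond ψ holds iff ψ holds at some accessible world.
Let φ = \Diamond q \land \Box \Diamond (\Box s \lor q). Evaluate φ at each world:
  s0 (successors {s0, s3}): φ is true.
  s1 (successors {s0, s2, s3, s4}): φ is true.
  s2 (successors {s0, s3}): φ is true.
  s3 (successors {s0, s1, s3}): φ is true.
  s4 (successors {s0, s1, s3}): φ is true.
For instance, at s0:
  At s0: \Diamond q is true, \Box \Diamond (\Box s \lor q) is true, so \Diamond q \land \Box \Diamond (\Box s \lor q) is true.
    At s0: \Diamond q requires q at some successor in {s0, s3}.
      q holds at s0, so \Diamond q is true at s0.
    At s0: \Box \Diamond (\Box s \lor q) requires \Diamond (\Box s \lor q) at every successor {s0, s3}.
      At s0: \Diamond (\Box s \lor q) is true.
      At s3: \Diamond (\Box s \lor q) is true.
    So \Box \Diamond (\Box s \lor q) is true at s0.
Satisfying worlds: {s0, s1, s2, s3, s4}

5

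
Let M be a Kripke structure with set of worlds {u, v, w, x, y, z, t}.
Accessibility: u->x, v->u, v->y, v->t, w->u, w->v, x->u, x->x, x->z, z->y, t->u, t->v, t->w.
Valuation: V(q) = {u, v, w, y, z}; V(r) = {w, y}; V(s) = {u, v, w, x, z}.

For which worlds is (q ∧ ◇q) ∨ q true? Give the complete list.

Let φ = (q ∧ ◇q) ∨ q. Evaluate φ at each world:
  u (successors {x}): φ is true.
  v (successors {u, y, t}): φ is true.
  w (successors {u, v}): φ is true.
  x (successors {u, x, z}): φ is false.
  y (successors ∅): φ is true.
  z (successors {y}): φ is true.
  t (successors {u, v, w}): φ is false.
For instance, at w:
  At w: q ∧ ◇q is true, q is true, so (q ∧ ◇q) ∨ q is true.
    At w: q is true, ◇q is true, so q ∧ ◇q is true.
      At w: ◇q requires q at some successor in {u, v}.
        q holds at u, so ◇q is true at w.
Satisfying worlds: {u, v, w, y, z}

u, v, w, y, z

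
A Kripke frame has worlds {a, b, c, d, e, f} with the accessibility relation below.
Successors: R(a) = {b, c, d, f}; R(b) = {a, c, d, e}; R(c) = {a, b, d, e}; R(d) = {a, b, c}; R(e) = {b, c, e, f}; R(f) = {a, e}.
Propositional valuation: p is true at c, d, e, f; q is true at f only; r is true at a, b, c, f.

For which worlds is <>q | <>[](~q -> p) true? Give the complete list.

a, e

Let φ = <>q | <>[](~q -> p). Evaluate φ at each world:
  a (successors {b, c, d, f}): φ is true.
  b (successors {a, c, d, e}): φ is false.
  c (successors {a, b, d, e}): φ is false.
  d (successors {a, b, c}): φ is false.
  e (successors {b, c, e, f}): φ is true.
  f (successors {a, e}): φ is false.
For instance, at b:
  At b: <>q is false, <>[](~q -> p) is false, so <>q | <>[](~q -> p) is false.
    At b: <>q requires q at some successor in {a, c, d, e}.
      At a: q is false.
      At c: q is false.
      At d: q is false.
      At e: q is false.
    So <>q is false at b.
    At b: <>[](~q -> p) requires [](~q -> p) at some successor in {a, c, d, e}.
      At a: [](~q -> p) is false.
      At c: [](~q -> p) is false.
      At d: [](~q -> p) is false.
      At e: [](~q -> p) is false.
    So <>[](~q -> p) is false at b.
Satisfying worlds: {a, e}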